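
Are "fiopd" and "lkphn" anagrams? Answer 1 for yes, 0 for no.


Strings: "fiopd", "lkphn"
Sorted first:  dfiop
Sorted second: hklnp
Differ at position 0: 'd' vs 'h' => not anagrams

0


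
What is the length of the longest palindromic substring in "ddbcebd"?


Input: "ddbcebd"
Checking substrings for palindromes:
  [0:2] "dd" (len 2) => palindrome
Longest palindromic substring: "dd" with length 2

2


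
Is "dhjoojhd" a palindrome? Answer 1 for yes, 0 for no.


Input: dhjoojhd
Reversed: dhjoojhd
  Compare pos 0 ('d') with pos 7 ('d'): match
  Compare pos 1 ('h') with pos 6 ('h'): match
  Compare pos 2 ('j') with pos 5 ('j'): match
  Compare pos 3 ('o') with pos 4 ('o'): match
Result: palindrome

1


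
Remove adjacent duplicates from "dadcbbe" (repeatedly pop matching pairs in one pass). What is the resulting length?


Input: dadcbbe
Stack-based adjacent duplicate removal:
  Read 'd': push. Stack: d
  Read 'a': push. Stack: da
  Read 'd': push. Stack: dad
  Read 'c': push. Stack: dadc
  Read 'b': push. Stack: dadcb
  Read 'b': matches stack top 'b' => pop. Stack: dadc
  Read 'e': push. Stack: dadce
Final stack: "dadce" (length 5)

5


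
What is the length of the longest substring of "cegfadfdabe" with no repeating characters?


Input: "cegfadfdabe"
Sliding window (track last position of each char):
  Position 0 ('c'): window [0,0] length 1 -- new best
  Position 1 ('e'): window [0,1] length 2 -- new best
  Position 2 ('g'): window [0,2] length 3 -- new best
  Position 3 ('f'): window [0,3] length 4 -- new best
  Position 4 ('a'): window [0,4] length 5 -- new best
  Position 5 ('d'): window [0,5] length 6 -- new best
  Position 6 ('f'): repeat (last at 3), move window start to 4
  Position 6 ('f'): window [4,6] length 3
  Position 7 ('d'): repeat (last at 5), move window start to 6
  Position 7 ('d'): window [6,7] length 2
  Position 8 ('a'): window [6,8] length 3
  Position 9 ('b'): window [6,9] length 4
  Position 10 ('e'): window [6,10] length 5
Longest substring with no repeats: "cegfad" with length 6

6


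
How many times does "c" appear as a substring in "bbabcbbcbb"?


Searching for "c" in "bbabcbbcbb"
Scanning each position:
  Position 0: "b" => no
  Position 1: "b" => no
  Position 2: "a" => no
  Position 3: "b" => no
  Position 4: "c" => MATCH
  Position 5: "b" => no
  Position 6: "b" => no
  Position 7: "c" => MATCH
  Position 8: "b" => no
  Position 9: "b" => no
Total occurrences: 2

2


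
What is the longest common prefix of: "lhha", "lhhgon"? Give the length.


Words: lhha, lhhgon
  Position 0: all 'l' => match
  Position 1: all 'h' => match
  Position 2: all 'h' => match
  Position 3: ('a', 'g') => mismatch, stop
LCP = "lhh" (length 3)

3


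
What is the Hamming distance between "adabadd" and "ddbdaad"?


Comparing "adabadd" and "ddbdaad" position by position:
  Position 0: 'a' vs 'd' => differ
  Position 1: 'd' vs 'd' => same
  Position 2: 'a' vs 'b' => differ
  Position 3: 'b' vs 'd' => differ
  Position 4: 'a' vs 'a' => same
  Position 5: 'd' vs 'a' => differ
  Position 6: 'd' vs 'd' => same
Total differences (Hamming distance): 4

4


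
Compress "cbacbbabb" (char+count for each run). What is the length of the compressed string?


Input: cbacbbabb
Runs:
  'c' x 1 => "c1"
  'b' x 1 => "b1"
  'a' x 1 => "a1"
  'c' x 1 => "c1"
  'b' x 2 => "b2"
  'a' x 1 => "a1"
  'b' x 2 => "b2"
Compressed: "c1b1a1c1b2a1b2"
Compressed length: 14

14


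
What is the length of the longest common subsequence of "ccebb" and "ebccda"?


LCS of "ccebb" and "ebccda"
DP table:
           e    b    c    c    d    a
      0    0    0    0    0    0    0
  c   0    0    0    1    1    1    1
  c   0    0    0    1    2    2    2
  e   0    1    1    1    2    2    2
  b   0    1    2    2    2    2    2
  b   0    1    2    2    2    2    2
LCS length = dp[5][6] = 2

2


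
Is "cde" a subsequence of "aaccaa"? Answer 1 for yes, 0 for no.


Check if "cde" is a subsequence of "aaccaa"
Greedy scan:
  Position 0 ('a'): no match needed
  Position 1 ('a'): no match needed
  Position 2 ('c'): matches sub[0] = 'c'
  Position 3 ('c'): no match needed
  Position 4 ('a'): no match needed
  Position 5 ('a'): no match needed
Only matched 1/3 characters => not a subsequence

0


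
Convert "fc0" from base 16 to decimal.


Input: "fc0" in base 16
Positional expansion:
  Digit 'f' (value 15) x 16^2 = 3840
  Digit 'c' (value 12) x 16^1 = 192
  Digit '0' (value 0) x 16^0 = 0
Sum = 4032

4032


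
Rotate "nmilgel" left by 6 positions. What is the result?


Input: "nmilgel", rotate left by 6
First 6 characters: "nmilge"
Remaining characters: "l"
Concatenate remaining + first: "l" + "nmilge" = "lnmilge"

lnmilge


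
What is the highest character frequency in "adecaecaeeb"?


Input: adecaecaeeb
Character counts:
  'a': 3
  'b': 1
  'c': 2
  'd': 1
  'e': 4
Maximum frequency: 4

4


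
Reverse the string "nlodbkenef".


Input: nlodbkenef
Reading characters right to left:
  Position 9: 'f'
  Position 8: 'e'
  Position 7: 'n'
  Position 6: 'e'
  Position 5: 'k'
  Position 4: 'b'
  Position 3: 'd'
  Position 2: 'o'
  Position 1: 'l'
  Position 0: 'n'
Reversed: fenekbdoln

fenekbdoln


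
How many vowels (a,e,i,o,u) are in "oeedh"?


Input: oeedh
Checking each character:
  'o' at position 0: vowel (running total: 1)
  'e' at position 1: vowel (running total: 2)
  'e' at position 2: vowel (running total: 3)
  'd' at position 3: consonant
  'h' at position 4: consonant
Total vowels: 3

3


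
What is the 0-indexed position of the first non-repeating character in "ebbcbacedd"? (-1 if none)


Input: ebbcbacedd
Character frequencies:
  'a': 1
  'b': 3
  'c': 2
  'd': 2
  'e': 2
Scanning left to right for freq == 1:
  Position 0 ('e'): freq=2, skip
  Position 1 ('b'): freq=3, skip
  Position 2 ('b'): freq=3, skip
  Position 3 ('c'): freq=2, skip
  Position 4 ('b'): freq=3, skip
  Position 5 ('a'): unique! => answer = 5

5


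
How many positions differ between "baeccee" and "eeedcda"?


Comparing "baeccee" and "eeedcda" position by position:
  Position 0: 'b' vs 'e' => DIFFER
  Position 1: 'a' vs 'e' => DIFFER
  Position 2: 'e' vs 'e' => same
  Position 3: 'c' vs 'd' => DIFFER
  Position 4: 'c' vs 'c' => same
  Position 5: 'e' vs 'd' => DIFFER
  Position 6: 'e' vs 'a' => DIFFER
Positions that differ: 5

5


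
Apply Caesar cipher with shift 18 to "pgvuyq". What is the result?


Caesar cipher: shift "pgvuyq" by 18
  'p' (pos 15) + 18 = pos 7 = 'h'
  'g' (pos 6) + 18 = pos 24 = 'y'
  'v' (pos 21) + 18 = pos 13 = 'n'
  'u' (pos 20) + 18 = pos 12 = 'm'
  'y' (pos 24) + 18 = pos 16 = 'q'
  'q' (pos 16) + 18 = pos 8 = 'i'
Result: hynmqi

hynmqi


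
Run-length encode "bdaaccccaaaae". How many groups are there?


Input: bdaaccccaaaae
Scanning for consecutive runs:
  Group 1: 'b' x 1 (positions 0-0)
  Group 2: 'd' x 1 (positions 1-1)
  Group 3: 'a' x 2 (positions 2-3)
  Group 4: 'c' x 4 (positions 4-7)
  Group 5: 'a' x 4 (positions 8-11)
  Group 6: 'e' x 1 (positions 12-12)
Total groups: 6

6


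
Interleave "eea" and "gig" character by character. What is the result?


Interleaving "eea" and "gig":
  Position 0: 'e' from first, 'g' from second => "eg"
  Position 1: 'e' from first, 'i' from second => "ei"
  Position 2: 'a' from first, 'g' from second => "ag"
Result: egeiag

egeiag


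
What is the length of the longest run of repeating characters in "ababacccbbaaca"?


Input: "ababacccbbaaca"
Scanning for longest run:
  Position 1 ('b'): new char, reset run to 1
  Position 2 ('a'): new char, reset run to 1
  Position 3 ('b'): new char, reset run to 1
  Position 4 ('a'): new char, reset run to 1
  Position 5 ('c'): new char, reset run to 1
  Position 6 ('c'): continues run of 'c', length=2
  Position 7 ('c'): continues run of 'c', length=3
  Position 8 ('b'): new char, reset run to 1
  Position 9 ('b'): continues run of 'b', length=2
  Position 10 ('a'): new char, reset run to 1
  Position 11 ('a'): continues run of 'a', length=2
  Position 12 ('c'): new char, reset run to 1
  Position 13 ('a'): new char, reset run to 1
Longest run: 'c' with length 3

3


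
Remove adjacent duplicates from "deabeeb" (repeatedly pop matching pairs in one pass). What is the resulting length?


Input: deabeeb
Stack-based adjacent duplicate removal:
  Read 'd': push. Stack: d
  Read 'e': push. Stack: de
  Read 'a': push. Stack: dea
  Read 'b': push. Stack: deab
  Read 'e': push. Stack: deabe
  Read 'e': matches stack top 'e' => pop. Stack: deab
  Read 'b': matches stack top 'b' => pop. Stack: dea
Final stack: "dea" (length 3)

3


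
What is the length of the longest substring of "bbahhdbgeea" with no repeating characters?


Input: "bbahhdbgeea"
Sliding window (track last position of each char):
  Position 0 ('b'): window [0,0] length 1 -- new best
  Position 1 ('b'): repeat (last at 0), move window start to 1
  Position 1 ('b'): window [1,1] length 1
  Position 2 ('a'): window [1,2] length 2 -- new best
  Position 3 ('h'): window [1,3] length 3 -- new best
  Position 4 ('h'): repeat (last at 3), move window start to 4
  Position 4 ('h'): window [4,4] length 1
  Position 5 ('d'): window [4,5] length 2
  Position 6 ('b'): window [4,6] length 3
  Position 7 ('g'): window [4,7] length 4 -- new best
  Position 8 ('e'): window [4,8] length 5 -- new best
  Position 9 ('e'): repeat (last at 8), move window start to 9
  Position 9 ('e'): window [9,9] length 1
  Position 10 ('a'): window [9,10] length 2
Longest substring with no repeats: "hdbge" with length 5

5


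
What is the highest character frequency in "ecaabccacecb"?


Input: ecaabccacecb
Character counts:
  'a': 3
  'b': 2
  'c': 5
  'e': 2
Maximum frequency: 5

5


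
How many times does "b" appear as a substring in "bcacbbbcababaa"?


Searching for "b" in "bcacbbbcababaa"
Scanning each position:
  Position 0: "b" => MATCH
  Position 1: "c" => no
  Position 2: "a" => no
  Position 3: "c" => no
  Position 4: "b" => MATCH
  Position 5: "b" => MATCH
  Position 6: "b" => MATCH
  Position 7: "c" => no
  Position 8: "a" => no
  Position 9: "b" => MATCH
  Position 10: "a" => no
  Position 11: "b" => MATCH
  Position 12: "a" => no
  Position 13: "a" => no
Total occurrences: 6

6


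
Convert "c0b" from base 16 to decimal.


Input: "c0b" in base 16
Positional expansion:
  Digit 'c' (value 12) x 16^2 = 3072
  Digit '0' (value 0) x 16^1 = 0
  Digit 'b' (value 11) x 16^0 = 11
Sum = 3083

3083


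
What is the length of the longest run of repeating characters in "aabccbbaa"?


Input: "aabccbbaa"
Scanning for longest run:
  Position 1 ('a'): continues run of 'a', length=2
  Position 2 ('b'): new char, reset run to 1
  Position 3 ('c'): new char, reset run to 1
  Position 4 ('c'): continues run of 'c', length=2
  Position 5 ('b'): new char, reset run to 1
  Position 6 ('b'): continues run of 'b', length=2
  Position 7 ('a'): new char, reset run to 1
  Position 8 ('a'): continues run of 'a', length=2
Longest run: 'a' with length 2

2


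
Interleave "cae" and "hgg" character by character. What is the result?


Interleaving "cae" and "hgg":
  Position 0: 'c' from first, 'h' from second => "ch"
  Position 1: 'a' from first, 'g' from second => "ag"
  Position 2: 'e' from first, 'g' from second => "eg"
Result: chageg

chageg


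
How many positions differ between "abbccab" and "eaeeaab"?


Comparing "abbccab" and "eaeeaab" position by position:
  Position 0: 'a' vs 'e' => DIFFER
  Position 1: 'b' vs 'a' => DIFFER
  Position 2: 'b' vs 'e' => DIFFER
  Position 3: 'c' vs 'e' => DIFFER
  Position 4: 'c' vs 'a' => DIFFER
  Position 5: 'a' vs 'a' => same
  Position 6: 'b' vs 'b' => same
Positions that differ: 5

5


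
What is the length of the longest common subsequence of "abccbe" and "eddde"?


LCS of "abccbe" and "eddde"
DP table:
           e    d    d    d    e
      0    0    0    0    0    0
  a   0    0    0    0    0    0
  b   0    0    0    0    0    0
  c   0    0    0    0    0    0
  c   0    0    0    0    0    0
  b   0    0    0    0    0    0
  e   0    1    1    1    1    1
LCS length = dp[6][5] = 1

1


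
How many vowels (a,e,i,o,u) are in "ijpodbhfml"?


Input: ijpodbhfml
Checking each character:
  'i' at position 0: vowel (running total: 1)
  'j' at position 1: consonant
  'p' at position 2: consonant
  'o' at position 3: vowel (running total: 2)
  'd' at position 4: consonant
  'b' at position 5: consonant
  'h' at position 6: consonant
  'f' at position 7: consonant
  'm' at position 8: consonant
  'l' at position 9: consonant
Total vowels: 2

2


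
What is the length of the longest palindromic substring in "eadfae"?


Input: "eadfae"
Checking substrings for palindromes:
  No multi-char palindromic substrings found
Longest palindromic substring: "e" with length 1

1


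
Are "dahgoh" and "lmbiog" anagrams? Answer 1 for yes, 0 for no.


Strings: "dahgoh", "lmbiog"
Sorted first:  adghho
Sorted second: bgilmo
Differ at position 0: 'a' vs 'b' => not anagrams

0


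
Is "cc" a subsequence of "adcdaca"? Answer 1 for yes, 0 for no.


Check if "cc" is a subsequence of "adcdaca"
Greedy scan:
  Position 0 ('a'): no match needed
  Position 1 ('d'): no match needed
  Position 2 ('c'): matches sub[0] = 'c'
  Position 3 ('d'): no match needed
  Position 4 ('a'): no match needed
  Position 5 ('c'): matches sub[1] = 'c'
  Position 6 ('a'): no match needed
All 2 characters matched => is a subsequence

1


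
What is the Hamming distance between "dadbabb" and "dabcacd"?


Comparing "dadbabb" and "dabcacd" position by position:
  Position 0: 'd' vs 'd' => same
  Position 1: 'a' vs 'a' => same
  Position 2: 'd' vs 'b' => differ
  Position 3: 'b' vs 'c' => differ
  Position 4: 'a' vs 'a' => same
  Position 5: 'b' vs 'c' => differ
  Position 6: 'b' vs 'd' => differ
Total differences (Hamming distance): 4

4


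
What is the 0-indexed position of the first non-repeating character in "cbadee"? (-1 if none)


Input: cbadee
Character frequencies:
  'a': 1
  'b': 1
  'c': 1
  'd': 1
  'e': 2
Scanning left to right for freq == 1:
  Position 0 ('c'): unique! => answer = 0

0


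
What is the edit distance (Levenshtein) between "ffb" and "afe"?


Computing edit distance: "ffb" -> "afe"
DP table:
           a    f    e
      0    1    2    3
  f   1    1    1    2
  f   2    2    1    2
  b   3    3    2    2
Edit distance = dp[3][3] = 2

2


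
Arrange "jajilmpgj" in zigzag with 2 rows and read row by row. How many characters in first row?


Zigzag "jajilmpgj" into 2 rows:
Placing characters:
  'j' => row 0
  'a' => row 1
  'j' => row 0
  'i' => row 1
  'l' => row 0
  'm' => row 1
  'p' => row 0
  'g' => row 1
  'j' => row 0
Rows:
  Row 0: "jjlpj"
  Row 1: "aimg"
First row length: 5

5


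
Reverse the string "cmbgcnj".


Input: cmbgcnj
Reading characters right to left:
  Position 6: 'j'
  Position 5: 'n'
  Position 4: 'c'
  Position 3: 'g'
  Position 2: 'b'
  Position 1: 'm'
  Position 0: 'c'
Reversed: jncgbmc

jncgbmc


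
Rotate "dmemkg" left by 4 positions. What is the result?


Input: "dmemkg", rotate left by 4
First 4 characters: "dmem"
Remaining characters: "kg"
Concatenate remaining + first: "kg" + "dmem" = "kgdmem"

kgdmem


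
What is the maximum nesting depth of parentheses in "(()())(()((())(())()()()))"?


Input: "(()())(()((())(())()()()))"
Tracking depth:
  Position 0 '(': depth becomes 1
  Position 1 '(': depth becomes 2
  Position 2 ')': depth becomes 1
  Position 3 '(': depth becomes 2
  Position 4 ')': depth becomes 1
  Position 5 ')': depth becomes 0
  Position 6 '(': depth becomes 1
  Position 7 '(': depth becomes 2
  Position 8 ')': depth becomes 1
  Position 9 '(': depth becomes 2
  Position 10 '(': depth becomes 3
  Position 11 '(': depth becomes 4
  Position 12 ')': depth becomes 3
  Position 13 ')': depth becomes 2
  Position 14 '(': depth becomes 3
  Position 15 '(': depth becomes 4
  Position 16 ')': depth becomes 3
  Position 17 ')': depth becomes 2
  Position 18 '(': depth becomes 3
  Position 19 ')': depth becomes 2
  Position 20 '(': depth becomes 3
  Position 21 ')': depth becomes 2
  Position 22 '(': depth becomes 3
  Position 23 ')': depth becomes 2
  Position 24 ')': depth becomes 1
  Position 25 ')': depth becomes 0
Maximum depth reached: 4

4


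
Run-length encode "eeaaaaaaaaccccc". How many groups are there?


Input: eeaaaaaaaaccccc
Scanning for consecutive runs:
  Group 1: 'e' x 2 (positions 0-1)
  Group 2: 'a' x 8 (positions 2-9)
  Group 3: 'c' x 5 (positions 10-14)
Total groups: 3

3


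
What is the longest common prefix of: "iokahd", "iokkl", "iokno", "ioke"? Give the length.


Words: iokahd, iokkl, iokno, ioke
  Position 0: all 'i' => match
  Position 1: all 'o' => match
  Position 2: all 'k' => match
  Position 3: ('a', 'k', 'n', 'e') => mismatch, stop
LCP = "iok" (length 3)

3


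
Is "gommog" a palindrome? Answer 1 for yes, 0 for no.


Input: gommog
Reversed: gommog
  Compare pos 0 ('g') with pos 5 ('g'): match
  Compare pos 1 ('o') with pos 4 ('o'): match
  Compare pos 2 ('m') with pos 3 ('m'): match
Result: palindrome

1


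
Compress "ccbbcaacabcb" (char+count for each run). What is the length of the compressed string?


Input: ccbbcaacabcb
Runs:
  'c' x 2 => "c2"
  'b' x 2 => "b2"
  'c' x 1 => "c1"
  'a' x 2 => "a2"
  'c' x 1 => "c1"
  'a' x 1 => "a1"
  'b' x 1 => "b1"
  'c' x 1 => "c1"
  'b' x 1 => "b1"
Compressed: "c2b2c1a2c1a1b1c1b1"
Compressed length: 18

18


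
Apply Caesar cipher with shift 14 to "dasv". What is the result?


Caesar cipher: shift "dasv" by 14
  'd' (pos 3) + 14 = pos 17 = 'r'
  'a' (pos 0) + 14 = pos 14 = 'o'
  's' (pos 18) + 14 = pos 6 = 'g'
  'v' (pos 21) + 14 = pos 9 = 'j'
Result: rogj

rogj


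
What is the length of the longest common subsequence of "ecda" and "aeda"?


LCS of "ecda" and "aeda"
DP table:
           a    e    d    a
      0    0    0    0    0
  e   0    0    1    1    1
  c   0    0    1    1    1
  d   0    0    1    2    2
  a   0    1    1    2    3
LCS length = dp[4][4] = 3

3


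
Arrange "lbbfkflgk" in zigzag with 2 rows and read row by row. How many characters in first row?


Zigzag "lbbfkflgk" into 2 rows:
Placing characters:
  'l' => row 0
  'b' => row 1
  'b' => row 0
  'f' => row 1
  'k' => row 0
  'f' => row 1
  'l' => row 0
  'g' => row 1
  'k' => row 0
Rows:
  Row 0: "lbklk"
  Row 1: "bffg"
First row length: 5

5


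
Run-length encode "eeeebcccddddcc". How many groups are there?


Input: eeeebcccddddcc
Scanning for consecutive runs:
  Group 1: 'e' x 4 (positions 0-3)
  Group 2: 'b' x 1 (positions 4-4)
  Group 3: 'c' x 3 (positions 5-7)
  Group 4: 'd' x 4 (positions 8-11)
  Group 5: 'c' x 2 (positions 12-13)
Total groups: 5

5


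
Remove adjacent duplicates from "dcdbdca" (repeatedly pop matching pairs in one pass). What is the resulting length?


Input: dcdbdca
Stack-based adjacent duplicate removal:
  Read 'd': push. Stack: d
  Read 'c': push. Stack: dc
  Read 'd': push. Stack: dcd
  Read 'b': push. Stack: dcdb
  Read 'd': push. Stack: dcdbd
  Read 'c': push. Stack: dcdbdc
  Read 'a': push. Stack: dcdbdca
Final stack: "dcdbdca" (length 7)

7


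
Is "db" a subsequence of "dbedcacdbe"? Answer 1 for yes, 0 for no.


Check if "db" is a subsequence of "dbedcacdbe"
Greedy scan:
  Position 0 ('d'): matches sub[0] = 'd'
  Position 1 ('b'): matches sub[1] = 'b'
  Position 2 ('e'): no match needed
  Position 3 ('d'): no match needed
  Position 4 ('c'): no match needed
  Position 5 ('a'): no match needed
  Position 6 ('c'): no match needed
  Position 7 ('d'): no match needed
  Position 8 ('b'): no match needed
  Position 9 ('e'): no match needed
All 2 characters matched => is a subsequence

1


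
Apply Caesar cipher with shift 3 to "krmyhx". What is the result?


Caesar cipher: shift "krmyhx" by 3
  'k' (pos 10) + 3 = pos 13 = 'n'
  'r' (pos 17) + 3 = pos 20 = 'u'
  'm' (pos 12) + 3 = pos 15 = 'p'
  'y' (pos 24) + 3 = pos 1 = 'b'
  'h' (pos 7) + 3 = pos 10 = 'k'
  'x' (pos 23) + 3 = pos 0 = 'a'
Result: nupbka

nupbka


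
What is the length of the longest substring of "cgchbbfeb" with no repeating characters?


Input: "cgchbbfeb"
Sliding window (track last position of each char):
  Position 0 ('c'): window [0,0] length 1 -- new best
  Position 1 ('g'): window [0,1] length 2 -- new best
  Position 2 ('c'): repeat (last at 0), move window start to 1
  Position 2 ('c'): window [1,2] length 2
  Position 3 ('h'): window [1,3] length 3 -- new best
  Position 4 ('b'): window [1,4] length 4 -- new best
  Position 5 ('b'): repeat (last at 4), move window start to 5
  Position 5 ('b'): window [5,5] length 1
  Position 6 ('f'): window [5,6] length 2
  Position 7 ('e'): window [5,7] length 3
  Position 8 ('b'): repeat (last at 5), move window start to 6
  Position 8 ('b'): window [6,8] length 3
Longest substring with no repeats: "gchb" with length 4

4


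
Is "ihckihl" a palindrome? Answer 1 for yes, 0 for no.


Input: ihckihl
Reversed: lhikchi
  Compare pos 0 ('i') with pos 6 ('l'): MISMATCH
  Compare pos 1 ('h') with pos 5 ('h'): match
  Compare pos 2 ('c') with pos 4 ('i'): MISMATCH
Result: not a palindrome

0


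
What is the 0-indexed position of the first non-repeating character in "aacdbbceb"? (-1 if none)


Input: aacdbbceb
Character frequencies:
  'a': 2
  'b': 3
  'c': 2
  'd': 1
  'e': 1
Scanning left to right for freq == 1:
  Position 0 ('a'): freq=2, skip
  Position 1 ('a'): freq=2, skip
  Position 2 ('c'): freq=2, skip
  Position 3 ('d'): unique! => answer = 3

3


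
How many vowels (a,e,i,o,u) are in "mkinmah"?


Input: mkinmah
Checking each character:
  'm' at position 0: consonant
  'k' at position 1: consonant
  'i' at position 2: vowel (running total: 1)
  'n' at position 3: consonant
  'm' at position 4: consonant
  'a' at position 5: vowel (running total: 2)
  'h' at position 6: consonant
Total vowels: 2

2


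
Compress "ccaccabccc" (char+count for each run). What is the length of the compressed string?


Input: ccaccabccc
Runs:
  'c' x 2 => "c2"
  'a' x 1 => "a1"
  'c' x 2 => "c2"
  'a' x 1 => "a1"
  'b' x 1 => "b1"
  'c' x 3 => "c3"
Compressed: "c2a1c2a1b1c3"
Compressed length: 12

12


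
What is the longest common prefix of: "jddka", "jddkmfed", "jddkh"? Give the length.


Words: jddka, jddkmfed, jddkh
  Position 0: all 'j' => match
  Position 1: all 'd' => match
  Position 2: all 'd' => match
  Position 3: all 'k' => match
  Position 4: ('a', 'm', 'h') => mismatch, stop
LCP = "jddk" (length 4)

4


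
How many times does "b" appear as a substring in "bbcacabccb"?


Searching for "b" in "bbcacabccb"
Scanning each position:
  Position 0: "b" => MATCH
  Position 1: "b" => MATCH
  Position 2: "c" => no
  Position 3: "a" => no
  Position 4: "c" => no
  Position 5: "a" => no
  Position 6: "b" => MATCH
  Position 7: "c" => no
  Position 8: "c" => no
  Position 9: "b" => MATCH
Total occurrences: 4

4


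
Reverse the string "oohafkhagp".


Input: oohafkhagp
Reading characters right to left:
  Position 9: 'p'
  Position 8: 'g'
  Position 7: 'a'
  Position 6: 'h'
  Position 5: 'k'
  Position 4: 'f'
  Position 3: 'a'
  Position 2: 'h'
  Position 1: 'o'
  Position 0: 'o'
Reversed: pgahkfahoo

pgahkfahoo


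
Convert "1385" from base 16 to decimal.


Input: "1385" in base 16
Positional expansion:
  Digit '1' (value 1) x 16^3 = 4096
  Digit '3' (value 3) x 16^2 = 768
  Digit '8' (value 8) x 16^1 = 128
  Digit '5' (value 5) x 16^0 = 5
Sum = 4997

4997


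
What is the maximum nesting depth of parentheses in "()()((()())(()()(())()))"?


Input: "()()((()())(()()(())()))"
Tracking depth:
  Position 0 '(': depth becomes 1
  Position 1 ')': depth becomes 0
  Position 2 '(': depth becomes 1
  Position 3 ')': depth becomes 0
  Position 4 '(': depth becomes 1
  Position 5 '(': depth becomes 2
  Position 6 '(': depth becomes 3
  Position 7 ')': depth becomes 2
  Position 8 '(': depth becomes 3
  Position 9 ')': depth becomes 2
  Position 10 ')': depth becomes 1
  Position 11 '(': depth becomes 2
  Position 12 '(': depth becomes 3
  Position 13 ')': depth becomes 2
  Position 14 '(': depth becomes 3
  Position 15 ')': depth becomes 2
  Position 16 '(': depth becomes 3
  Position 17 '(': depth becomes 4
  Position 18 ')': depth becomes 3
  Position 19 ')': depth becomes 2
  Position 20 '(': depth becomes 3
  Position 21 ')': depth becomes 2
  Position 22 ')': depth becomes 1
  Position 23 ')': depth becomes 0
Maximum depth reached: 4

4


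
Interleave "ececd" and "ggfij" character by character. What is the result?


Interleaving "ececd" and "ggfij":
  Position 0: 'e' from first, 'g' from second => "eg"
  Position 1: 'c' from first, 'g' from second => "cg"
  Position 2: 'e' from first, 'f' from second => "ef"
  Position 3: 'c' from first, 'i' from second => "ci"
  Position 4: 'd' from first, 'j' from second => "dj"
Result: egcgefcidj

egcgefcidj


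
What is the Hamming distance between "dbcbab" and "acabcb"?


Comparing "dbcbab" and "acabcb" position by position:
  Position 0: 'd' vs 'a' => differ
  Position 1: 'b' vs 'c' => differ
  Position 2: 'c' vs 'a' => differ
  Position 3: 'b' vs 'b' => same
  Position 4: 'a' vs 'c' => differ
  Position 5: 'b' vs 'b' => same
Total differences (Hamming distance): 4

4


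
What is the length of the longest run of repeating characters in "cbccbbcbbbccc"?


Input: "cbccbbcbbbccc"
Scanning for longest run:
  Position 1 ('b'): new char, reset run to 1
  Position 2 ('c'): new char, reset run to 1
  Position 3 ('c'): continues run of 'c', length=2
  Position 4 ('b'): new char, reset run to 1
  Position 5 ('b'): continues run of 'b', length=2
  Position 6 ('c'): new char, reset run to 1
  Position 7 ('b'): new char, reset run to 1
  Position 8 ('b'): continues run of 'b', length=2
  Position 9 ('b'): continues run of 'b', length=3
  Position 10 ('c'): new char, reset run to 1
  Position 11 ('c'): continues run of 'c', length=2
  Position 12 ('c'): continues run of 'c', length=3
Longest run: 'b' with length 3

3


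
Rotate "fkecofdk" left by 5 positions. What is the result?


Input: "fkecofdk", rotate left by 5
First 5 characters: "fkeco"
Remaining characters: "fdk"
Concatenate remaining + first: "fdk" + "fkeco" = "fdkfkeco"

fdkfkeco


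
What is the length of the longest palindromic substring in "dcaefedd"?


Input: "dcaefedd"
Checking substrings for palindromes:
  [3:6] "efe" (len 3) => palindrome
  [6:8] "dd" (len 2) => palindrome
Longest palindromic substring: "efe" with length 3

3


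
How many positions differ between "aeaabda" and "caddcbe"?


Comparing "aeaabda" and "caddcbe" position by position:
  Position 0: 'a' vs 'c' => DIFFER
  Position 1: 'e' vs 'a' => DIFFER
  Position 2: 'a' vs 'd' => DIFFER
  Position 3: 'a' vs 'd' => DIFFER
  Position 4: 'b' vs 'c' => DIFFER
  Position 5: 'd' vs 'b' => DIFFER
  Position 6: 'a' vs 'e' => DIFFER
Positions that differ: 7

7


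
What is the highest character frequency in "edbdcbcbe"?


Input: edbdcbcbe
Character counts:
  'b': 3
  'c': 2
  'd': 2
  'e': 2
Maximum frequency: 3

3


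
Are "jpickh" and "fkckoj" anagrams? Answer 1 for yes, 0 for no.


Strings: "jpickh", "fkckoj"
Sorted first:  chijkp
Sorted second: cfjkko
Differ at position 1: 'h' vs 'f' => not anagrams

0


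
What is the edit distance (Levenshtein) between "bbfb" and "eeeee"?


Computing edit distance: "bbfb" -> "eeeee"
DP table:
           e    e    e    e    e
      0    1    2    3    4    5
  b   1    1    2    3    4    5
  b   2    2    2    3    4    5
  f   3    3    3    3    4    5
  b   4    4    4    4    4    5
Edit distance = dp[4][5] = 5

5


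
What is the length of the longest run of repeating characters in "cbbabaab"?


Input: "cbbabaab"
Scanning for longest run:
  Position 1 ('b'): new char, reset run to 1
  Position 2 ('b'): continues run of 'b', length=2
  Position 3 ('a'): new char, reset run to 1
  Position 4 ('b'): new char, reset run to 1
  Position 5 ('a'): new char, reset run to 1
  Position 6 ('a'): continues run of 'a', length=2
  Position 7 ('b'): new char, reset run to 1
Longest run: 'b' with length 2

2


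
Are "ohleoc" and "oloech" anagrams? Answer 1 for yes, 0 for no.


Strings: "ohleoc", "oloech"
Sorted first:  cehloo
Sorted second: cehloo
Sorted forms match => anagrams

1


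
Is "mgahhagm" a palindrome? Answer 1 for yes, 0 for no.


Input: mgahhagm
Reversed: mgahhagm
  Compare pos 0 ('m') with pos 7 ('m'): match
  Compare pos 1 ('g') with pos 6 ('g'): match
  Compare pos 2 ('a') with pos 5 ('a'): match
  Compare pos 3 ('h') with pos 4 ('h'): match
Result: palindrome

1


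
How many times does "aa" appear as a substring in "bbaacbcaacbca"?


Searching for "aa" in "bbaacbcaacbca"
Scanning each position:
  Position 0: "bb" => no
  Position 1: "ba" => no
  Position 2: "aa" => MATCH
  Position 3: "ac" => no
  Position 4: "cb" => no
  Position 5: "bc" => no
  Position 6: "ca" => no
  Position 7: "aa" => MATCH
  Position 8: "ac" => no
  Position 9: "cb" => no
  Position 10: "bc" => no
  Position 11: "ca" => no
Total occurrences: 2

2


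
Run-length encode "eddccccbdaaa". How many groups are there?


Input: eddccccbdaaa
Scanning for consecutive runs:
  Group 1: 'e' x 1 (positions 0-0)
  Group 2: 'd' x 2 (positions 1-2)
  Group 3: 'c' x 4 (positions 3-6)
  Group 4: 'b' x 1 (positions 7-7)
  Group 5: 'd' x 1 (positions 8-8)
  Group 6: 'a' x 3 (positions 9-11)
Total groups: 6

6


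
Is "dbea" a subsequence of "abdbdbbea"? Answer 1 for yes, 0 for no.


Check if "dbea" is a subsequence of "abdbdbbea"
Greedy scan:
  Position 0 ('a'): no match needed
  Position 1 ('b'): no match needed
  Position 2 ('d'): matches sub[0] = 'd'
  Position 3 ('b'): matches sub[1] = 'b'
  Position 4 ('d'): no match needed
  Position 5 ('b'): no match needed
  Position 6 ('b'): no match needed
  Position 7 ('e'): matches sub[2] = 'e'
  Position 8 ('a'): matches sub[3] = 'a'
All 4 characters matched => is a subsequence

1


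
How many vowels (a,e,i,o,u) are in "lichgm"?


Input: lichgm
Checking each character:
  'l' at position 0: consonant
  'i' at position 1: vowel (running total: 1)
  'c' at position 2: consonant
  'h' at position 3: consonant
  'g' at position 4: consonant
  'm' at position 5: consonant
Total vowels: 1

1


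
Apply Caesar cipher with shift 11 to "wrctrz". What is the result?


Caesar cipher: shift "wrctrz" by 11
  'w' (pos 22) + 11 = pos 7 = 'h'
  'r' (pos 17) + 11 = pos 2 = 'c'
  'c' (pos 2) + 11 = pos 13 = 'n'
  't' (pos 19) + 11 = pos 4 = 'e'
  'r' (pos 17) + 11 = pos 2 = 'c'
  'z' (pos 25) + 11 = pos 10 = 'k'
Result: hcneck

hcneck


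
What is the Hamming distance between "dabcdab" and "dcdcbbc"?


Comparing "dabcdab" and "dcdcbbc" position by position:
  Position 0: 'd' vs 'd' => same
  Position 1: 'a' vs 'c' => differ
  Position 2: 'b' vs 'd' => differ
  Position 3: 'c' vs 'c' => same
  Position 4: 'd' vs 'b' => differ
  Position 5: 'a' vs 'b' => differ
  Position 6: 'b' vs 'c' => differ
Total differences (Hamming distance): 5

5


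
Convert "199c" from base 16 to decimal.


Input: "199c" in base 16
Positional expansion:
  Digit '1' (value 1) x 16^3 = 4096
  Digit '9' (value 9) x 16^2 = 2304
  Digit '9' (value 9) x 16^1 = 144
  Digit 'c' (value 12) x 16^0 = 12
Sum = 6556

6556


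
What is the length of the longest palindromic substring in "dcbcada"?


Input: "dcbcada"
Checking substrings for palindromes:
  [1:4] "cbc" (len 3) => palindrome
  [4:7] "ada" (len 3) => palindrome
Longest palindromic substring: "cbc" with length 3

3


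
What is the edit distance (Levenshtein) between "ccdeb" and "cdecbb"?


Computing edit distance: "ccdeb" -> "cdecbb"
DP table:
           c    d    e    c    b    b
      0    1    2    3    4    5    6
  c   1    0    1    2    3    4    5
  c   2    1    1    2    2    3    4
  d   3    2    1    2    3    3    4
  e   4    3    2    1    2    3    4
  b   5    4    3    2    2    2    3
Edit distance = dp[5][6] = 3

3


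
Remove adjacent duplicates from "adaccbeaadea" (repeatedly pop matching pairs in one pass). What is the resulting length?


Input: adaccbeaadea
Stack-based adjacent duplicate removal:
  Read 'a': push. Stack: a
  Read 'd': push. Stack: ad
  Read 'a': push. Stack: ada
  Read 'c': push. Stack: adac
  Read 'c': matches stack top 'c' => pop. Stack: ada
  Read 'b': push. Stack: adab
  Read 'e': push. Stack: adabe
  Read 'a': push. Stack: adabea
  Read 'a': matches stack top 'a' => pop. Stack: adabe
  Read 'd': push. Stack: adabed
  Read 'e': push. Stack: adabede
  Read 'a': push. Stack: adabedea
Final stack: "adabedea" (length 8)

8


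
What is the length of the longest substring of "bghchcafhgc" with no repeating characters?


Input: "bghchcafhgc"
Sliding window (track last position of each char):
  Position 0 ('b'): window [0,0] length 1 -- new best
  Position 1 ('g'): window [0,1] length 2 -- new best
  Position 2 ('h'): window [0,2] length 3 -- new best
  Position 3 ('c'): window [0,3] length 4 -- new best
  Position 4 ('h'): repeat (last at 2), move window start to 3
  Position 4 ('h'): window [3,4] length 2
  Position 5 ('c'): repeat (last at 3), move window start to 4
  Position 5 ('c'): window [4,5] length 2
  Position 6 ('a'): window [4,6] length 3
  Position 7 ('f'): window [4,7] length 4
  Position 8 ('h'): repeat (last at 4), move window start to 5
  Position 8 ('h'): window [5,8] length 4
  Position 9 ('g'): window [5,9] length 5 -- new best
  Position 10 ('c'): repeat (last at 5), move window start to 6
  Position 10 ('c'): window [6,10] length 5
Longest substring with no repeats: "cafhg" with length 5

5


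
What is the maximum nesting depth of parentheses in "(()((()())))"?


Input: "(()((()())))"
Tracking depth:
  Position 0 '(': depth becomes 1
  Position 1 '(': depth becomes 2
  Position 2 ')': depth becomes 1
  Position 3 '(': depth becomes 2
  Position 4 '(': depth becomes 3
  Position 5 '(': depth becomes 4
  Position 6 ')': depth becomes 3
  Position 7 '(': depth becomes 4
  Position 8 ')': depth becomes 3
  Position 9 ')': depth becomes 2
  Position 10 ')': depth becomes 1
  Position 11 ')': depth becomes 0
Maximum depth reached: 4

4


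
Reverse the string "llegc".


Input: llegc
Reading characters right to left:
  Position 4: 'c'
  Position 3: 'g'
  Position 2: 'e'
  Position 1: 'l'
  Position 0: 'l'
Reversed: cgell

cgell


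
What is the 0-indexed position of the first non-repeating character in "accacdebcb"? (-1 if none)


Input: accacdebcb
Character frequencies:
  'a': 2
  'b': 2
  'c': 4
  'd': 1
  'e': 1
Scanning left to right for freq == 1:
  Position 0 ('a'): freq=2, skip
  Position 1 ('c'): freq=4, skip
  Position 2 ('c'): freq=4, skip
  Position 3 ('a'): freq=2, skip
  Position 4 ('c'): freq=4, skip
  Position 5 ('d'): unique! => answer = 5

5


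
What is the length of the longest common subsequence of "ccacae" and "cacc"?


LCS of "ccacae" and "cacc"
DP table:
           c    a    c    c
      0    0    0    0    0
  c   0    1    1    1    1
  c   0    1    1    2    2
  a   0    1    2    2    2
  c   0    1    2    3    3
  a   0    1    2    3    3
  e   0    1    2    3    3
LCS length = dp[6][4] = 3

3


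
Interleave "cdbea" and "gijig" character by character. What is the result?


Interleaving "cdbea" and "gijig":
  Position 0: 'c' from first, 'g' from second => "cg"
  Position 1: 'd' from first, 'i' from second => "di"
  Position 2: 'b' from first, 'j' from second => "bj"
  Position 3: 'e' from first, 'i' from second => "ei"
  Position 4: 'a' from first, 'g' from second => "ag"
Result: cgdibjeiag

cgdibjeiag


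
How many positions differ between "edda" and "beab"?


Comparing "edda" and "beab" position by position:
  Position 0: 'e' vs 'b' => DIFFER
  Position 1: 'd' vs 'e' => DIFFER
  Position 2: 'd' vs 'a' => DIFFER
  Position 3: 'a' vs 'b' => DIFFER
Positions that differ: 4

4


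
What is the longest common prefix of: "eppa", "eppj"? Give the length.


Words: eppa, eppj
  Position 0: all 'e' => match
  Position 1: all 'p' => match
  Position 2: all 'p' => match
  Position 3: ('a', 'j') => mismatch, stop
LCP = "epp" (length 3)

3


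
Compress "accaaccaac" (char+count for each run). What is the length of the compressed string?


Input: accaaccaac
Runs:
  'a' x 1 => "a1"
  'c' x 2 => "c2"
  'a' x 2 => "a2"
  'c' x 2 => "c2"
  'a' x 2 => "a2"
  'c' x 1 => "c1"
Compressed: "a1c2a2c2a2c1"
Compressed length: 12

12


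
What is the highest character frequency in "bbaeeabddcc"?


Input: bbaeeabddcc
Character counts:
  'a': 2
  'b': 3
  'c': 2
  'd': 2
  'e': 2
Maximum frequency: 3

3


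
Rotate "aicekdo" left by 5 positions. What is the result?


Input: "aicekdo", rotate left by 5
First 5 characters: "aicek"
Remaining characters: "do"
Concatenate remaining + first: "do" + "aicek" = "doaicek"

doaicek


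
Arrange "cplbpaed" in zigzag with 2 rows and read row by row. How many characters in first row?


Zigzag "cplbpaed" into 2 rows:
Placing characters:
  'c' => row 0
  'p' => row 1
  'l' => row 0
  'b' => row 1
  'p' => row 0
  'a' => row 1
  'e' => row 0
  'd' => row 1
Rows:
  Row 0: "clpe"
  Row 1: "pbad"
First row length: 4

4


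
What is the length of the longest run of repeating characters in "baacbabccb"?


Input: "baacbabccb"
Scanning for longest run:
  Position 1 ('a'): new char, reset run to 1
  Position 2 ('a'): continues run of 'a', length=2
  Position 3 ('c'): new char, reset run to 1
  Position 4 ('b'): new char, reset run to 1
  Position 5 ('a'): new char, reset run to 1
  Position 6 ('b'): new char, reset run to 1
  Position 7 ('c'): new char, reset run to 1
  Position 8 ('c'): continues run of 'c', length=2
  Position 9 ('b'): new char, reset run to 1
Longest run: 'a' with length 2

2


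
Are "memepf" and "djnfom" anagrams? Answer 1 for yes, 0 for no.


Strings: "memepf", "djnfom"
Sorted first:  eefmmp
Sorted second: dfjmno
Differ at position 0: 'e' vs 'd' => not anagrams

0


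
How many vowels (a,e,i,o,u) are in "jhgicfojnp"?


Input: jhgicfojnp
Checking each character:
  'j' at position 0: consonant
  'h' at position 1: consonant
  'g' at position 2: consonant
  'i' at position 3: vowel (running total: 1)
  'c' at position 4: consonant
  'f' at position 5: consonant
  'o' at position 6: vowel (running total: 2)
  'j' at position 7: consonant
  'n' at position 8: consonant
  'p' at position 9: consonant
Total vowels: 2

2


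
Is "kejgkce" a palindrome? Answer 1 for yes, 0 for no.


Input: kejgkce
Reversed: eckgjek
  Compare pos 0 ('k') with pos 6 ('e'): MISMATCH
  Compare pos 1 ('e') with pos 5 ('c'): MISMATCH
  Compare pos 2 ('j') with pos 4 ('k'): MISMATCH
Result: not a palindrome

0


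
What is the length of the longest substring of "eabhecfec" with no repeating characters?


Input: "eabhecfec"
Sliding window (track last position of each char):
  Position 0 ('e'): window [0,0] length 1 -- new best
  Position 1 ('a'): window [0,1] length 2 -- new best
  Position 2 ('b'): window [0,2] length 3 -- new best
  Position 3 ('h'): window [0,3] length 4 -- new best
  Position 4 ('e'): repeat (last at 0), move window start to 1
  Position 4 ('e'): window [1,4] length 4
  Position 5 ('c'): window [1,5] length 5 -- new best
  Position 6 ('f'): window [1,6] length 6 -- new best
  Position 7 ('e'): repeat (last at 4), move window start to 5
  Position 7 ('e'): window [5,7] length 3
  Position 8 ('c'): repeat (last at 5), move window start to 6
  Position 8 ('c'): window [6,8] length 3
Longest substring with no repeats: "abhecf" with length 6

6


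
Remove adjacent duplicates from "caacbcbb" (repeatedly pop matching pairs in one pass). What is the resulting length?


Input: caacbcbb
Stack-based adjacent duplicate removal:
  Read 'c': push. Stack: c
  Read 'a': push. Stack: ca
  Read 'a': matches stack top 'a' => pop. Stack: c
  Read 'c': matches stack top 'c' => pop. Stack: (empty)
  Read 'b': push. Stack: b
  Read 'c': push. Stack: bc
  Read 'b': push. Stack: bcb
  Read 'b': matches stack top 'b' => pop. Stack: bc
Final stack: "bc" (length 2)

2
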